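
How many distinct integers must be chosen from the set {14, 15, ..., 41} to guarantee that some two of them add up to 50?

18

Group the elements by complementary pair {x, 50−x}: {14,36}, {15,35}, {16,34}, …, giving 11 two-element pairs, the single value 25 (it cannot pair with itself since the integers are distinct), and 5 integers whose partner 50−x falls outside [14,41].
Treating each of those 17 groups as a pigeonhole, one can pick one integer per group — 17 integers — with no two summing to 50.
The 18th integer lands in an occupied pair, forcing a sum of 50.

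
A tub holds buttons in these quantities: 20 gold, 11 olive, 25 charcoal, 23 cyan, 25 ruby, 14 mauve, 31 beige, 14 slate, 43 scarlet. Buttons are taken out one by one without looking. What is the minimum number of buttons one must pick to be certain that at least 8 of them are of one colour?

64

Put each drawn button into a box by colour. The largest draw with every box below 8 takes min(count, 7) from each colour.
Σ min(cᵢ, 7) = 7 + 7 + 7 + 7 + 7 + 7 + 7 + 7 + 7 = 63.
Draw number 63 + 1 = 64 must push one box to 8.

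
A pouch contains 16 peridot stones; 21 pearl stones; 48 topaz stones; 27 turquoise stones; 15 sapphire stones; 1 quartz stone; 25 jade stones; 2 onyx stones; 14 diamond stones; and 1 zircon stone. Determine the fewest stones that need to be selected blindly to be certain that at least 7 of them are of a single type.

Pigeonhole: the 10 types are the holes; the stones drawn are the pigeons.
To avoid 7 of any one type, the worst case takes at most 6 of each type, or every stone of a type that has fewer than 6.
That gives 6 + 6 + 6 + 6 + 6 + 1 + 6 + 2 + 6 + 1 = 46 stones with no type reaching 7.
The next stone forces some type to 7, so 46 + 1 = 47.

47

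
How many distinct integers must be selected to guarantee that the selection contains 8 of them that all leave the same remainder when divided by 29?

Pigeonhole: the 29 residue classes mod 29 are the pigeonholes.
With 203 integers one could put 7 in each residue class and have no class reach 8.
The 204th integer pushes some class to 8, so 29·7 + 1 = 204.

204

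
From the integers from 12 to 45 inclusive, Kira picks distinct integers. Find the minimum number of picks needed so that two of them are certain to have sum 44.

25

Group the elements by complementary pair {x, 44−x}: {12,32}, {13,31}, {14,30}, …, giving 10 two-element pairs, the single value 22 (it cannot pair with itself since the integers are distinct), and 13 integers whose partner 44−x falls outside [12,45].
Treating each of those 24 groups as a pigeonhole, one can pick one integer per group — 24 integers — with no two summing to 44.
The 25th integer lands in an occupied pair, forcing a sum of 44.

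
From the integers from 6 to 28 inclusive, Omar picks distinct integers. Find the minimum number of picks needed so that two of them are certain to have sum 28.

16

A set avoiding the sum 28 can contain at most one of each pair {x, 28−x}, plus the 7 elements whose complement lies outside the range or equal to its own complement.
The integers 14, …, 28 (15 of them) are such a set: any two sum to at least 14+15 = 29 > 28.
Any 16th integer completes one of the 8 pairs, so 16 choices force a sum of 28.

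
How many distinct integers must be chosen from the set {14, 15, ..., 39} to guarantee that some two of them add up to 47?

17

A set avoiding the sum 47 can contain at most one of each pair {x, 47−x}, plus the 6 elements whose complement lies outside the range.
The integers 24, …, 39 (16 of them) are such a set: any two sum to at least 24+25 = 49 > 47.
Pigeonhole: any 17th integer completes one of the 10 pairs, so 17 choices force a sum of 47.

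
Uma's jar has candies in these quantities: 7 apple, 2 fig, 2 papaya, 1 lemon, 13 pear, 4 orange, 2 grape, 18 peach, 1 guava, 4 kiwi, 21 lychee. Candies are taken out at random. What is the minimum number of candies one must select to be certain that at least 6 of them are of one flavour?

Pigeonhole: put each drawn candy into a box by flavour. The largest draw with every box below 6 takes min(count, 5) from each flavour; flavours with fewer than 5 contribute all they have.
Σ min(cᵢ, 5) = 5 + 2 + 2 + 1 + 5 + 4 + 2 + 5 + 1 + 4 + 5 = 36.
Draw number 36 + 1 = 37 must push one box to 6.

37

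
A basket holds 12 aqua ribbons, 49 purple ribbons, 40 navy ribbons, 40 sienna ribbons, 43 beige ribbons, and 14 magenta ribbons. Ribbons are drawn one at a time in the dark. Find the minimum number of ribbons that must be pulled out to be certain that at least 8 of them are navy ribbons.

In the worst case for collecting navy ribbons, every non-navy ribbon comes out first.
There are 12 + 49 + 40 + 43 + 14 = 158 non-navy ribbons altogether.
After those, each further ribbon must be navy, so 158 + 8 = 166 draws guarantee 8 navy ribbons.

166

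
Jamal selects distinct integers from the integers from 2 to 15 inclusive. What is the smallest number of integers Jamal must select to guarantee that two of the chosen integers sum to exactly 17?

Two chosen integers sum to 17 exactly when both halves of some pair {x, 17−x} with 2 ≤ x ≤ 17−x ≤ 15 are chosen — 7 such pairs.
Every element belongs to one of those pairs, so the worst case picks one from each: 7 integers.
The 8th integer has to be the second member of some pair, so 7 + 1 = 8.

8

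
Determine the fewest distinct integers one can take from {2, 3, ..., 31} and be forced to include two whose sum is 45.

Two chosen integers sum to 45 exactly when both halves of some pair {x, 45−x} with 14 ≤ x ≤ 45−x ≤ 31 are chosen — 9 such pairs.
The remaining 12 elements (those with no distinct partner in range) can never complete a 45-sum, so the worst case takes all of them and one from each pair: 12 + 9 = 21.
The 22nd integer has to be the second member of some pair, so 21 + 1 = 22.

22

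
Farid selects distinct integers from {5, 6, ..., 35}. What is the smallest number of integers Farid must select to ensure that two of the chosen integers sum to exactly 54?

24

Group the elements by complementary pair {x, 54−x}: {19,35}, {20,34}, {21,33}, …, giving 8 two-element pairs, the single value 27 (it cannot pair with itself since the integers are distinct), and 14 integers whose partner 54−x falls outside [5,35].
Treating each of those 23 groups as a pigeonhole, one can pick one integer per group — 23 integers — with no two summing to 54.
The 24th integer lands in an occupied pair, forcing a sum of 54.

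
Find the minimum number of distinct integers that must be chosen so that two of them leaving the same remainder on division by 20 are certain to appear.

The 20 residue classes mod 20 are the pigeonholes.
With 20 integers one could put 1 in each residue class and have no class reach 2.
The 21st integer pushes some class to 2, so 20·1 + 1 = 21.

21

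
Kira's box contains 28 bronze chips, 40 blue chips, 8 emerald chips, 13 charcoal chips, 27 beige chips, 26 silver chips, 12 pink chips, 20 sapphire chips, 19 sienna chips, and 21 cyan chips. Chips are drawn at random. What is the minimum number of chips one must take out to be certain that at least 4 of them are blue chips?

178

In the worst case for collecting blue chips, every non-blue chip comes out first.
There are 28 + 8 + 13 + 27 + 26 + 12 + 20 + 19 + 21 = 174 non-blue chips altogether.
After those, each further chip must be blue, so 174 + 4 = 178 draws guarantee 4 blue chips.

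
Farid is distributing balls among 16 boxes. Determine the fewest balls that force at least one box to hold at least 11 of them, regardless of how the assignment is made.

With 160 balls one could put exactly 10 in each of the 16 boxes, and no box would reach 11.
Pigeonhole: one more ball must land in a box that already has 10, giving it 11.
So 16 × 10 + 1 = 161 balls are required.

161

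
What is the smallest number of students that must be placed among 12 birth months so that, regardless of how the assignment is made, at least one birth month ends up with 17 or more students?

With 192 students one could put exactly 16 in each of the 12 birth months, and no birth month would reach 17.
By pigeonhole, one more student must land in a birth month that already has 16, giving it 17.
So 12 × 16 + 1 = 193 students are required.

193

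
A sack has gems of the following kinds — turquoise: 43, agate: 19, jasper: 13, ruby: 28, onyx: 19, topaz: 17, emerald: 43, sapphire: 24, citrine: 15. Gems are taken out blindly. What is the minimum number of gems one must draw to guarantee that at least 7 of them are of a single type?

The 9 types are the holes; the gems drawn are the pigeons.
To avoid 7 of any one type, the worst case takes at most 6 of each type.
That gives 6 + 6 + 6 + 6 + 6 + 6 + 6 + 6 + 6 = 54 gems with no type reaching 7.
The next gem forces some type to 7, so 54 + 1 = 55.

55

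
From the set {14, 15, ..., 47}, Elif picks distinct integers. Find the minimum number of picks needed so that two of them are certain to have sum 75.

25

Group the elements by complementary pair {x, 75−x}: {28,47}, {29,46}, {30,45}, …, giving 10 two-element pairs and 14 integers whose partner 75−x falls outside [14,47].
Pigeonhole: treating each of those 24 groups as a pigeonhole, one can pick one integer per group — 24 integers — with no two summing to 75.
The 25th integer lands in an occupied pair, forcing a sum of 75.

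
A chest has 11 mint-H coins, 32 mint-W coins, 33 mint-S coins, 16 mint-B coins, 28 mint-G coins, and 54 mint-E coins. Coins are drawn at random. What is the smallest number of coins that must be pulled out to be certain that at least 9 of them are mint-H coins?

In the worst case for collecting mint-H coins, every non-mint-H coin comes out first.
There are 32 + 33 + 16 + 28 + 54 = 163 non-mint-H coins altogether.
After those, each further coin must be mint-H, so 163 + 9 = 172 draws guarantee 9 mint-H coins.

172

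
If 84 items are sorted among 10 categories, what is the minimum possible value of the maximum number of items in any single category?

By pigeonhole, the 10 categories are the holes and the 84 items are the pigeons.
If every category held at most 8 items, the total would be at most 10 × 8 = 80, which is less than 84.
So some category holds at least ⌈84/10⌉ = 9 items.

9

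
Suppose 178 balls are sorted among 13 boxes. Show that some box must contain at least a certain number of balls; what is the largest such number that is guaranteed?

14

By pigeonhole, the 13 boxes are the holes and the 178 balls are the pigeons.
If every box held at most 13 balls, the total would be at most 13 × 13 = 169, which is less than 178.
So some box holds at least ⌈178/13⌉ = 14 balls.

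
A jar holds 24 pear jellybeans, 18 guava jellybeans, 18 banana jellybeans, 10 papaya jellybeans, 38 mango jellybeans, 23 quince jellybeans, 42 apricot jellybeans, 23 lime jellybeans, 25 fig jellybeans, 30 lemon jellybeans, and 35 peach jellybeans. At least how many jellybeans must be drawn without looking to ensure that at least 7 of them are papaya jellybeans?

In the worst case for collecting papaya jellybeans, every non-papaya jellybean comes out first.
There are 24 + 18 + 18 + 38 + 23 + 42 + 23 + 25 + 30 + 35 = 276 non-papaya jellybeans altogether.
After those, each further jellybean must be papaya, so 276 + 7 = 283 draws guarantee 7 papaya jellybeans.

283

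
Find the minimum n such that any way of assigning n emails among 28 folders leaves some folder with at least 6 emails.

141

With 140 emails one could put exactly 5 in each of the 28 folders, and no folder would reach 6.
By the pigeonhole principle, one more email must land in a folder that already has 5, giving it 6.
So 28 × 5 + 1 = 141 emails are required.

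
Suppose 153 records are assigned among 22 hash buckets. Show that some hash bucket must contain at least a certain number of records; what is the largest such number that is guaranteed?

The 22 hash buckets are the holes and the 153 records are the pigeons.
If every hash bucket held at most 6 records, the total would be at most 22 × 6 = 132, which is less than 153.
So some hash bucket holds at least ⌈153/22⌉ = 7 records.

7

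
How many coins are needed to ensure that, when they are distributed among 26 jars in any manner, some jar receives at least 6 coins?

With 130 coins one could put exactly 5 in each of the 26 jars, and no jar would reach 6.
Pigeonhole: one more coin must land in a jar that already has 5, giving it 6.
So 26 × 5 + 1 = 131 coins are required.

131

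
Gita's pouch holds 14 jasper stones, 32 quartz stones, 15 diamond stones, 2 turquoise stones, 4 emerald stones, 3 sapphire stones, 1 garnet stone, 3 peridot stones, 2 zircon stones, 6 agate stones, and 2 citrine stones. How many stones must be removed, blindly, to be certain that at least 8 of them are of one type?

An adversary could hand out at most 7 stones per type (8 types run out sooner): 7 + 7 + 7 + 2 + 4 + 3 + 1 + 3 + 2 + 6 + 2 = 44 stones and still no type has 8.
By pigeonhole, one more stone lands in a type already at 7, so 45 draws are enough and 44 are not.

45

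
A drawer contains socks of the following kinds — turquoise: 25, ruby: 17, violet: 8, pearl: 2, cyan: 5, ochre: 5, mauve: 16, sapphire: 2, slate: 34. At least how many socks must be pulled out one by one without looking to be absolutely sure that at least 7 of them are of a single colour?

45

By pigeonhole, put each drawn sock into a box by colour. The largest draw with every box below 7 takes min(count, 6) from each colour; colours with fewer than 6 contribute all they have.
Σ min(cᵢ, 6) = 6 + 6 + 6 + 2 + 5 + 5 + 6 + 2 + 6 = 44.
Draw number 44 + 1 = 45 must push one box to 7.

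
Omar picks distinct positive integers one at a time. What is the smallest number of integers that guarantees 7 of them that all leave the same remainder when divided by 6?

37

The 6 residue classes mod 6 are the pigeonholes.
With 36 integers one could put 6 in each residue class and have no class reach 7.
The 37th integer pushes some class to 7, so 6·6 + 1 = 37.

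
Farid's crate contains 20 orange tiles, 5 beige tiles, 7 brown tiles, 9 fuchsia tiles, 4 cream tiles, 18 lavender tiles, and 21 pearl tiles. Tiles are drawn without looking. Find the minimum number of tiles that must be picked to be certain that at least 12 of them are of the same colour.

An adversary could hand out at most 11 tiles per colour (4 colours run out sooner): 11 + 5 + 7 + 9 + 4 + 11 + 11 = 58 tiles and still no colour has 12.
By pigeonhole, one more tile lands in a colour already at 11, so 59 draws are enough and 58 are not.

59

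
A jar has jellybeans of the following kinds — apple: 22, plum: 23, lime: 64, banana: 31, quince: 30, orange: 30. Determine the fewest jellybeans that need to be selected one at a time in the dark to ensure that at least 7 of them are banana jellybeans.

176

In the worst case for collecting banana jellybeans, every non-banana jellybean comes out first.
There are 22 + 23 + 64 + 30 + 30 = 169 non-banana jellybeans altogether.
After those, each further jellybean must be banana, so 169 + 7 = 176 draws guarantee 7 banana jellybeans.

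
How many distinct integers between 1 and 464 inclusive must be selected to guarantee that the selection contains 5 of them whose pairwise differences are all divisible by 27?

Integers whose pairwise differences are multiples of 27 are exactly those sharing a remainder mod 27. By pigeonhole, the 27 residue classes mod 27 are the pigeonholes.
With 108 integers one could put 4 in each residue class and have no class reach 5.
The 109th integer pushes some class to 5, so 27·4 + 1 = 109.

109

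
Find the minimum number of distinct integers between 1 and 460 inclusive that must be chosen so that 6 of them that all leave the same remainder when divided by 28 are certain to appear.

141

The 28 residue classes mod 28 are the pigeonholes.
With 140 integers one could put 5 in each residue class and have no class reach 6.
The 141st integer pushes some class to 6, so 28·5 + 1 = 141.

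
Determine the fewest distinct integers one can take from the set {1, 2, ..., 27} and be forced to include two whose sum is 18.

20

Group the elements by complementary pair {x, 18−x}: {1,17}, {2,16}, {3,15}, …, giving 8 two-element pairs, the single value 9 (it cannot pair with itself since the integers are distinct), and 10 integers whose partner 18−x falls outside [1,27].
Treating each of those 19 groups as a pigeonhole, one can pick one integer per group — 19 integers — with no two summing to 18.
The 20th integer lands in an occupied pair, forcing a sum of 18.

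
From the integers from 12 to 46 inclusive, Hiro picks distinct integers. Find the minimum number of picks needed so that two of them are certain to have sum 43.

26

Group the elements by complementary pair {x, 43−x}: {12,31}, {13,30}, {14,29}, …, giving 10 two-element pairs and 15 integers whose partner 43−x falls outside [12,46].
Treating each of those 25 groups as a pigeonhole, one can pick one integer per group — 25 integers — with no two summing to 43.
The 26th integer lands in an occupied pair, forcing a sum of 43.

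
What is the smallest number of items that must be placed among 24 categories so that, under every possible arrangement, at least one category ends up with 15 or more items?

With 336 items one could put exactly 14 in each of the 24 categories, and no category would reach 15.
By pigeonhole, one more item must land in a category that already has 14, giving it 15.
So 24 × 14 + 1 = 337 items are required.

337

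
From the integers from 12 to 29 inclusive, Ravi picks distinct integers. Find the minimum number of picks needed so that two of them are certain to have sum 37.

Two chosen integers sum to 37 exactly when both halves of some pair {x, 37−x} with 12 ≤ x ≤ 37−x ≤ 25 are chosen — 7 such pairs.
The remaining 4 elements (those with no distinct partner in range) can never complete a 37-sum, so the worst case takes all of them and one from each pair: 4 + 7 = 11.
Pigeonhole: the 12th integer has to be the second member of some pair, so 11 + 1 = 12.

12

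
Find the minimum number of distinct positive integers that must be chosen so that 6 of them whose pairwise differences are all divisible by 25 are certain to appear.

126

Integers whose pairwise differences are multiples of 25 are exactly those sharing a remainder mod 25. Pigeonhole: the 25 residue classes mod 25 are the pigeonholes.
With 125 integers one could put 5 in each residue class and have no class reach 6.
The 126th integer pushes some class to 6, so 25·5 + 1 = 126.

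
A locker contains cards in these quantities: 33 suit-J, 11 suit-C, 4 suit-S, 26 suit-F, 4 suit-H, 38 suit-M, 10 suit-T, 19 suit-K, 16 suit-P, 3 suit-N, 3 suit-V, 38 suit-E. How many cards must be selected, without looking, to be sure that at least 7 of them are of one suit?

The 12 suits are the holes; the cards drawn are the pigeons.
To avoid 7 of any one suit, the worst case takes at most 6 of each suit, or every card of a suit that has fewer than 6.
That gives 6 + 6 + 4 + 6 + 4 + 6 + 6 + 6 + 6 + 3 + 3 + 6 = 62 cards with no suit reaching 7.
The next card forces some suit to 7, so 62 + 1 = 63.

63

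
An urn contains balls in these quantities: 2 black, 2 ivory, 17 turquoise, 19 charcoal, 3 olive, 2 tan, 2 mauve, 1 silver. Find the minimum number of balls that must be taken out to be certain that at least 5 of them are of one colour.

Put each drawn ball into a box by colour. The largest draw with every box below 5 takes min(count, 4) from each colour; colours with fewer than 4 contribute all they have.
Σ min(cᵢ, 4) = 2 + 2 + 4 + 4 + 3 + 2 + 2 + 1 = 20.
Draw number 20 + 1 = 21 must push one box to 5.

21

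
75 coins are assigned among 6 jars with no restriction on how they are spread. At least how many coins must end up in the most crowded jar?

13

By the pigeonhole principle, the 6 jars are the holes and the 75 coins are the pigeons.
If every jar held at most 12 coins, the total would be at most 6 × 12 = 72, which is less than 75.
So some jar holds at least ⌈75/6⌉ = 13 coins.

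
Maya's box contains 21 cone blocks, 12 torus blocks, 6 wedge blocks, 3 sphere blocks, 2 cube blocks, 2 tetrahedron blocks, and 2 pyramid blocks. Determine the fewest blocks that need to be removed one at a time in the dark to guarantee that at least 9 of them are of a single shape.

An adversary could hand out at most 8 blocks per shape (5 shapes run out sooner): 8 + 8 + 6 + 3 + 2 + 2 + 2 = 31 blocks and still no shape has 9.
Pigeonhole: one more block lands in a shape already at 8, so 32 draws are enough and 31 are not.

32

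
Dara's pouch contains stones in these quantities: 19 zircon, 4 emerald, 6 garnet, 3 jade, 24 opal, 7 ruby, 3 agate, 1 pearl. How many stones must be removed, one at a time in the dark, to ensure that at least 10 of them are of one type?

The 8 types are the holes; the stones drawn are the pigeons.
To avoid 10 of any one type, the worst case takes at most 9 of each type, or every stone of a type that has fewer than 9.
That gives 9 + 4 + 6 + 3 + 9 + 7 + 3 + 1 = 42 stones with no type reaching 10.
The next stone forces some type to 10, so 42 + 1 = 43.

43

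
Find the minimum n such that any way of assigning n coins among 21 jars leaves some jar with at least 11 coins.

With 210 coins one could put exactly 10 in each of the 21 jars, and no jar would reach 11.
By the pigeonhole principle, one more coin must land in a jar that already has 10, giving it 11.
So 21 × 10 + 1 = 211 coins are required.

211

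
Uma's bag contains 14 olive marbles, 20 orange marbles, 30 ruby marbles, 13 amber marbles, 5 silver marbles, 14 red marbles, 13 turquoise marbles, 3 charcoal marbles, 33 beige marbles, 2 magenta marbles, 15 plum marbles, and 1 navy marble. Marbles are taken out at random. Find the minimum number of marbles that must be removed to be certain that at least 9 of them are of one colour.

Pigeonhole: put each drawn marble into a box by colour. The largest draw with every box below 9 takes min(count, 8) from each colour; colours with fewer than 8 contribute all they have.
Σ min(cᵢ, 8) = 8 + 8 + 8 + 8 + 5 + 8 + 8 + 3 + 8 + 2 + 8 + 1 = 75.
Draw number 75 + 1 = 76 must push one box to 9.

76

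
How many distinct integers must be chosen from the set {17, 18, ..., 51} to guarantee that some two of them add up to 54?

26

A set avoiding the sum 54 can contain at most one of each pair {x, 54−x}, plus the 15 elements whose complement lies outside the range or equal to its own complement.
The integers 27, …, 51 (25 of them) are such a set: any two sum to at least 27+28 = 55 > 54.
Pigeonhole: any 26th integer completes one of the 10 pairs, so 26 choices force a sum of 54.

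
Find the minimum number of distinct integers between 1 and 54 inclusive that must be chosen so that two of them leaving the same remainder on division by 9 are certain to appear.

The 9 residue classes mod 9 are the pigeonholes.
With 9 integers one could put 1 in each residue class and have no class reach 2.
The 10th integer pushes some class to 2, so 9·1 + 1 = 10.

10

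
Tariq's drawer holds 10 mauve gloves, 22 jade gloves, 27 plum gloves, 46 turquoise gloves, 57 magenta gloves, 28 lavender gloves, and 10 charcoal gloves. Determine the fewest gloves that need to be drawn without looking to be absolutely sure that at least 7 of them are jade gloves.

185

In the worst case for collecting jade gloves, every non-jade glove comes out first.
There are 10 + 27 + 46 + 57 + 28 + 10 = 178 non-jade gloves altogether.
After those, each further glove must be jade, so 178 + 7 = 185 draws guarantee 7 jade gloves.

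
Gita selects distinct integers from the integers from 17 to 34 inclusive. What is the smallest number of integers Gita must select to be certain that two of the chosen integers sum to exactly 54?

Two chosen integers sum to 54 exactly when both halves of some pair {x, 54−x} with 20 ≤ x ≤ 54−x ≤ 34 are chosen — 7 such pairs.
The remaining 4 elements (those with no distinct partner in range) can never complete a 54-sum, so the worst case takes all of them and one from each pair: 4 + 7 = 11.
Pigeonhole: the 12th integer has to be the second member of some pair, so 11 + 1 = 12.

12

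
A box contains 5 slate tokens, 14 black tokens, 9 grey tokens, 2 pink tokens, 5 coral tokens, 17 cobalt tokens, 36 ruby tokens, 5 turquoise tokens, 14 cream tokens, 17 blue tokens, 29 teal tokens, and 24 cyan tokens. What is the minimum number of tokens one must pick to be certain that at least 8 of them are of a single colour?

74

By the pigeonhole principle, put each drawn token into a box by colour. The largest draw with every box below 8 takes min(count, 7) from each colour; colours with fewer than 7 contribute all they have.
Σ min(cᵢ, 7) = 5 + 7 + 7 + 2 + 5 + 7 + 7 + 5 + 7 + 7 + 7 + 7 = 73.
Draw number 73 + 1 = 74 must push one box to 8.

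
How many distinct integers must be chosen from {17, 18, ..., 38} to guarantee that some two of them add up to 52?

14

A set avoiding the sum 52 can contain at most one of each pair {x, 52−x}, plus the 4 elements whose complement lies outside the range or equal to its own complement.
The integers 26, …, 38 (13 of them) are such a set: any two sum to at least 26+27 = 53 > 52.
Any 14th integer completes one of the 9 pairs, so 14 choices force a sum of 52.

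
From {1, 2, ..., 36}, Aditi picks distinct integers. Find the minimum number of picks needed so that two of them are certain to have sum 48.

25

Group the elements by complementary pair {x, 48−x}: {12,36}, {13,35}, {14,34}, …, giving 12 two-element pairs, the single value 24 (it cannot pair with itself since the integers are distinct), and 11 integers whose partner 48−x falls outside [1,36].
Pigeonhole: treating each of those 24 groups as a pigeonhole, one can pick one integer per group — 24 integers — with no two summing to 48.
The 25th integer lands in an occupied pair, forcing a sum of 48.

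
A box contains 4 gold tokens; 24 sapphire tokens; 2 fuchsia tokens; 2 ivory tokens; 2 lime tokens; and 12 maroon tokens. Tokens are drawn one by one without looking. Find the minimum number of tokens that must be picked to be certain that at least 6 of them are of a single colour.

21

Pigeonhole: put each drawn token into a box by colour. The largest draw with every box below 6 takes min(count, 5) from each colour; colours with fewer than 5 contribute all they have.
Σ min(cᵢ, 5) = 4 + 5 + 2 + 2 + 2 + 5 = 20.
Draw number 20 + 1 = 21 must push one box to 6.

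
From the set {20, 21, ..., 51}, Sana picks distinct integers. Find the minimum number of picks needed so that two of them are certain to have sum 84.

24

Two chosen integers sum to 84 exactly when both halves of some pair {x, 84−x} with 33 ≤ x ≤ 84−x ≤ 51 are chosen — 9 such pairs.
The remaining 14 elements (those with no distinct partner in range) can never complete a 84-sum, so the worst case takes all of them and one from each pair: 14 + 9 = 23.
Pigeonhole: the 24th integer has to be the second member of some pair, so 23 + 1 = 24.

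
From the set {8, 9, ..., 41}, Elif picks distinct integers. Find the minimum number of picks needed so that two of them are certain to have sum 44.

Group the elements by complementary pair {x, 44−x}: {8,36}, {9,35}, {10,34}, …, giving 14 two-element pairs, the single value 22 (it cannot pair with itself since the integers are distinct), and 5 integers whose partner 44−x falls outside [8,41].
Pigeonhole: treating each of those 20 groups as a pigeonhole, one can pick one integer per group — 20 integers — with no two summing to 44.
The 21st integer lands in an occupied pair, forcing a sum of 44.

21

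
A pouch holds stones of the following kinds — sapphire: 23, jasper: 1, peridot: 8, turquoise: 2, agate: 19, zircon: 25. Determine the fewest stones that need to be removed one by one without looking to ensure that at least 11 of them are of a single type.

42

Put each drawn stone into a box by type. The largest draw with every box below 11 takes min(count, 10) from each type; types with fewer than 10 contribute all they have.
Σ min(cᵢ, 10) = 10 + 1 + 8 + 2 + 10 + 10 = 41.
Draw number 41 + 1 = 42 must push one box to 11.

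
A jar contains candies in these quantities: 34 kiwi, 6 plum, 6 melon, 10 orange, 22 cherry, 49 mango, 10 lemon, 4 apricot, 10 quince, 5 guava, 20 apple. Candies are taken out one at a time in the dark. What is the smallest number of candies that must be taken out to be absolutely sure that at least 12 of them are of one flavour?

Put each drawn candy into a box by flavour. The largest draw with every box below 12 takes min(count, 11) from each flavour; flavours with fewer than 11 contribute all they have.
Σ min(cᵢ, 11) = 11 + 6 + 6 + 10 + 11 + 11 + 10 + 4 + 10 + 5 + 11 = 95.
Draw number 95 + 1 = 96 must push one box to 12.

96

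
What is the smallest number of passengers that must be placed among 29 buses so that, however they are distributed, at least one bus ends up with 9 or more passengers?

233

With 232 passengers one could put exactly 8 in each of the 29 buses, and no bus would reach 9.
One more passenger must land in a bus that already has 8, giving it 9.
So 29 × 8 + 1 = 233 passengers are required.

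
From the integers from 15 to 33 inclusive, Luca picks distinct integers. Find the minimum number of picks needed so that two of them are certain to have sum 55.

14

A set avoiding the sum 55 can contain at most one of each pair {x, 55−x}, plus the 7 elements whose complement lies outside the range.
The integers 15, …, 27 (13 of them) are such a set: any two sum to at least 15+16 = 31 and at most 26+27 = 53 < 55.
By pigeonhole, any 14th integer completes one of the 6 pairs, so 14 choices force a sum of 55.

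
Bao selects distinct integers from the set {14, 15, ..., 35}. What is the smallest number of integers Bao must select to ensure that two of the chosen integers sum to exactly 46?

14

Group the elements by complementary pair {x, 46−x}: {14,32}, {15,31}, {16,30}, …, giving 9 two-element pairs, the single value 23 (it cannot pair with itself since the integers are distinct), and 3 integers whose partner 46−x falls outside [14,35].
By pigeonhole, treating each of those 13 groups as a pigeonhole, one can pick one integer per group — 13 integers — with no two summing to 46.
The 14th integer lands in an occupied pair, forcing a sum of 46.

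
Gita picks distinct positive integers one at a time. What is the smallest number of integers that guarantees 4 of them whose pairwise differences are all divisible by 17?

Integers whose pairwise differences are multiples of 17 are exactly those sharing a remainder mod 17. The 17 residue classes mod 17 are the pigeonholes.
With 51 integers one could put 3 in each residue class and have no class reach 4.
The 52nd integer pushes some class to 4, so 17·3 + 1 = 52.

52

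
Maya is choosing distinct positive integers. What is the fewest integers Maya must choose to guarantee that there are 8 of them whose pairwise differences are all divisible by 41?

288

Integers whose pairwise differences are multiples of 41 are exactly those sharing a remainder mod 41. The 41 residue classes mod 41 are the pigeonholes.
With 287 integers one could put 7 in each residue class and have no class reach 8.
The 288th integer pushes some class to 8, so 41·7 + 1 = 288.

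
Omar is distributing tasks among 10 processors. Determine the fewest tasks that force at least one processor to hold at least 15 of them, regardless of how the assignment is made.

With 140 tasks one could put exactly 14 in each of the 10 processors, and no processor would reach 15.
One more task must land in a processor that already has 14, giving it 15.
So 10 × 14 + 1 = 141 tasks are required.

141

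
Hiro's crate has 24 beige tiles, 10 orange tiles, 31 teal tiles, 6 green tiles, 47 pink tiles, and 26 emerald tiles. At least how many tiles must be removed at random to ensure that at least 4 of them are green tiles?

In the worst case for collecting green tiles, every non-green tile comes out first.
There are 24 + 10 + 31 + 47 + 26 = 138 non-green tiles altogether.
After those, each further tile must be green, so 138 + 4 = 142 draws guarantee 4 green tiles.

142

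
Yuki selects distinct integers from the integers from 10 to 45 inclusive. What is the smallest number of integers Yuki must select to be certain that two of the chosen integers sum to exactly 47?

A set avoiding the sum 47 can contain at most one of each pair {x, 47−x}, plus the 8 elements whose complement lies outside the range.
The integers 24, …, 45 (22 of them) are such a set: any two sum to at least 24+25 = 49 > 47.
By the pigeonhole principle, any 23rd integer completes one of the 14 pairs, so 23 choices force a sum of 47.

23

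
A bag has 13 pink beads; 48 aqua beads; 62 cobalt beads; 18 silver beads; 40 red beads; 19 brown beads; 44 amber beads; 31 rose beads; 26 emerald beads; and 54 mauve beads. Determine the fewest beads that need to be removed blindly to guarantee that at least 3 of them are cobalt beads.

296

In the worst case for collecting cobalt beads, every non-cobalt bead comes out first.
There are 13 + 48 + 18 + 40 + 19 + 44 + 31 + 26 + 54 = 293 non-cobalt beads altogether.
After those, each further bead must be cobalt, so 293 + 3 = 296 draws guarantee 3 cobalt beads.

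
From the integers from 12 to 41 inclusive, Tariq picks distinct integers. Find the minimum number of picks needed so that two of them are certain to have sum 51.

Group the elements by complementary pair {x, 51−x}: {12,39}, {13,38}, {14,37}, …, giving 14 two-element pairs and 2 integers whose partner 51−x falls outside [12,41].
Pigeonhole: treating each of those 16 groups as a pigeonhole, one can pick one integer per group — 16 integers — with no two summing to 51.
The 17th integer lands in an occupied pair, forcing a sum of 51.

17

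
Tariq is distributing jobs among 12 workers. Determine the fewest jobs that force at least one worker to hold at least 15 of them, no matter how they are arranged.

169

With 168 jobs one could put exactly 14 in each of the 12 workers, and no worker would reach 15.
By the pigeonhole principle, one more job must land in a worker that already has 14, giving it 15.
So 12 × 14 + 1 = 169 jobs are required.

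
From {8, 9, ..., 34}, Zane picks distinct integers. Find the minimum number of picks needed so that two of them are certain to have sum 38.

17

Two chosen integers sum to 38 exactly when both halves of some pair {x, 38−x} with 8 ≤ x ≤ 38−x ≤ 30 are chosen — 11 such pairs.
The remaining 5 elements (those with no distinct partner in range) can never complete a 38-sum, so the worst case takes all of them and one from each pair: 5 + 11 = 16.
Pigeonhole: the 17th integer has to be the second member of some pair, so 16 + 1 = 17.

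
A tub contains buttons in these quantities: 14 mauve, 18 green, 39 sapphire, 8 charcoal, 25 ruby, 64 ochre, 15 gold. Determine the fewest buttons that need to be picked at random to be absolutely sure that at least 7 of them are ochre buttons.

126

In the worst case for collecting ochre buttons, every non-ochre button comes out first.
There are 14 + 18 + 39 + 8 + 25 + 15 = 119 non-ochre buttons altogether.
After those, each further button must be ochre, so 119 + 7 = 126 draws guarantee 7 ochre buttons.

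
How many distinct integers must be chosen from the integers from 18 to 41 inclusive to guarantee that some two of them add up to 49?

18

A set avoiding the sum 49 can contain at most one of each pair {x, 49−x}, plus the 10 elements whose complement lies outside the range.
The integers 25, …, 41 (17 of them) are such a set: any two sum to at least 25+26 = 51 > 49.
Any 18th integer completes one of the 7 pairs, so 18 choices force a sum of 49.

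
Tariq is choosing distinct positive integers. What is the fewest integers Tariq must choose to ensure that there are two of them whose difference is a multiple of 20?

21

Integers whose pairwise differences are multiples of 20 are exactly those sharing a remainder mod 20. The 20 residue classes mod 20 are the pigeonholes.
With 20 integers one could put 1 in each residue class and have no class reach 2.
The 21st integer pushes some class to 2, so 20·1 + 1 = 21.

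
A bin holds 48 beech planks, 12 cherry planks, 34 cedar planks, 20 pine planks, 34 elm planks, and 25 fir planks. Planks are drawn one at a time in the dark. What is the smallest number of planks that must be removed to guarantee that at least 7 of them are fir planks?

155

In the worst case for collecting fir planks, every non-fir plank comes out first.
There are 48 + 12 + 34 + 20 + 34 = 148 non-fir planks altogether.
After those, each further plank must be fir, so 148 + 7 = 155 draws guarantee 7 fir planks.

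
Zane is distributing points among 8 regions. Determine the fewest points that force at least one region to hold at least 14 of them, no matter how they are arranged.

With 104 points one could put exactly 13 in each of the 8 regions, and no region would reach 14.
By the pigeonhole principle, one more point must land in a region that already has 13, giving it 14.
So 8 × 13 + 1 = 105 points are required.

105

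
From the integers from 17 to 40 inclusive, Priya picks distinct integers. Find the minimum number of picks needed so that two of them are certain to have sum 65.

17

A set avoiding the sum 65 can contain at most one of each pair {x, 65−x}, plus the 8 elements whose complement lies outside the range.
The integers 17, …, 32 (16 of them) are such a set: any two sum to at least 17+18 = 35 and at most 31+32 = 63 < 65.
By the pigeonhole principle, any 17th integer completes one of the 8 pairs, so 17 choices force a sum of 65.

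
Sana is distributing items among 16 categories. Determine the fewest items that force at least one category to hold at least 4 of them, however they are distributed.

With 48 items one could put exactly 3 in each of the 16 categories, and no category would reach 4.
One more item must land in a category that already has 3, giving it 4.
So 16 × 3 + 1 = 49 items are required.

49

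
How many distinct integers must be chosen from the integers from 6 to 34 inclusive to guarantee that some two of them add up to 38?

17

Group the elements by complementary pair {x, 38−x}: {6,32}, {7,31}, {8,30}, …, giving 13 two-element pairs; the single value 19 (it cannot pair with itself since the integers are distinct); and 2 integers whose partner 38−x falls outside [6,34].
By the pigeonhole principle, treating each of those 16 groups as a pigeonhole, one can pick one integer per group — 16 integers — with no two summing to 38.
The 17th integer lands in an occupied pair, forcing a sum of 38.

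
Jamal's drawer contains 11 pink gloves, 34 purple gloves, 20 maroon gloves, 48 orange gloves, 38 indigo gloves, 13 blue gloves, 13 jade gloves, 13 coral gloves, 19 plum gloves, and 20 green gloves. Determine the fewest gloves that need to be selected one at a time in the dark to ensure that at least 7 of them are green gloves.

In the worst case for collecting green gloves, every non-green glove comes out first.
There are 11 + 34 + 20 + 48 + 38 + 13 + 13 + 13 + 19 = 209 non-green gloves altogether.
After those, each further glove must be green, so 209 + 7 = 216 draws guarantee 7 green gloves.

216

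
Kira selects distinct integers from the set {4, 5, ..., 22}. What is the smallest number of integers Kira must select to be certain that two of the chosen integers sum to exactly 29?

12

Two chosen integers sum to 29 exactly when both halves of some pair {x, 29−x} with 7 ≤ x ≤ 29−x ≤ 22 are chosen — 8 such pairs.
The remaining 3 elements (those with no distinct partner in range) can never complete a 29-sum, so the worst case takes all of them and one from each pair: 3 + 8 = 11.
Pigeonhole: the 12th integer has to be the second member of some pair, so 11 + 1 = 12.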